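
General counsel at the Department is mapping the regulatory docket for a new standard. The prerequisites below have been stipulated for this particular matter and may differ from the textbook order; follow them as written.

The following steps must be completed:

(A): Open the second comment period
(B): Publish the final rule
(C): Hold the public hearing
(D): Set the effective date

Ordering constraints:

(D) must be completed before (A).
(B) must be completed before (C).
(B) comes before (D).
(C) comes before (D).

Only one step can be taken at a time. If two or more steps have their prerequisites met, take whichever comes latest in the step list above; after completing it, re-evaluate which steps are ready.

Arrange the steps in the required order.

Only (B) has no prerequisites, so it is first.
(C) is the only step now ready → (C).
Next only (D) has its prerequisites met → (D).
Next only (A) has its prerequisites met → (A).

(B) (C) (D) (A)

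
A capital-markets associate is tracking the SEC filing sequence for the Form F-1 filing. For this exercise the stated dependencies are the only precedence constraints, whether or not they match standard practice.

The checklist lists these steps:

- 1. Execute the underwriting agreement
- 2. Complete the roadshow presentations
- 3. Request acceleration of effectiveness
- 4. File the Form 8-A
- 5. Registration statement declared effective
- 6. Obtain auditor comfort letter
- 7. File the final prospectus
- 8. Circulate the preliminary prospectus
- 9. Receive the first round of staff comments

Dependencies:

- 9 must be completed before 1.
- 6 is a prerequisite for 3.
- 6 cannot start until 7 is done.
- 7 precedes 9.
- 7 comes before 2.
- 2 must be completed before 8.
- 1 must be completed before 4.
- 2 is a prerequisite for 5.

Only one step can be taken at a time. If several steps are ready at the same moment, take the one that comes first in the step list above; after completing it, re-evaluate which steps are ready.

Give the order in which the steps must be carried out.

Only 7 has no prerequisites, so it is first.
2, 6 and 9 are all available; 2 is listed earlier → 2.
5 and 8 now also ready, so the ready set is {5, 6, 8, 9}; 5 is listed earlier → 5.
Now 6, 8 and 9 have their prerequisites met. 6 is listed earlier, so 6 next.
3 now also ready, so the ready set is {3, 8, 9}; 3 is listed earlier → 3.
Now 8 and 9 have their prerequisites met. 8 is listed earlier, so 8 next.
That leaves 9 as the only ready step → 9.
That leaves 1 as the only ready step → 1.
4 is the only step now ready → 4.

7, 2, 5, 6, 3, 8, 9, 1, 4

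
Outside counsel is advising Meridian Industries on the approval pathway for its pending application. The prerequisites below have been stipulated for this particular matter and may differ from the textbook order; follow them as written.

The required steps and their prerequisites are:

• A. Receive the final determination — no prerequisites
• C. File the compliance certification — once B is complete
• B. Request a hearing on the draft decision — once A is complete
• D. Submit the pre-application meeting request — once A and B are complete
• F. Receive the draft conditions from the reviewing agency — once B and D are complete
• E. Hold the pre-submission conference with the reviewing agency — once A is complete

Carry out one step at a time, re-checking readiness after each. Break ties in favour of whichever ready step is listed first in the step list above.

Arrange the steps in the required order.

A B C D F E

Only A has no prerequisites, so it is first.
Now B and E have their prerequisites met. B is listed earlier, so B next.
C and D now also ready, so the ready set is {C, D, E}; C is listed earlier → C.
D and E are both available; D is listed earlier → D.
Ready: F and E. F is listed earlier → F.
Next only E has its prerequisites met → E.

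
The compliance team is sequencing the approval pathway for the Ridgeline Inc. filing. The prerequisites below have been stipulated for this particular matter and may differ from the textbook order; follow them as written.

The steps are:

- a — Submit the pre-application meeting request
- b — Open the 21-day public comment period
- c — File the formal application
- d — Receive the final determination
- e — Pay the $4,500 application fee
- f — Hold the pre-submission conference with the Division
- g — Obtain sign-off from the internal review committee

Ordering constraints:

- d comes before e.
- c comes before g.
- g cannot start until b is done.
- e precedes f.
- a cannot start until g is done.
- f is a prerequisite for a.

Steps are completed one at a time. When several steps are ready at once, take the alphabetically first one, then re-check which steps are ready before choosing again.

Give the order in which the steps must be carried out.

b c d e f g a

Nothing is required for b, c and d. b has the earlier label → b first.
Now c and d have their prerequisites met. c has the earlier label, so c next.
g now also ready, so the ready set is {d, g}; d has the earlier label → d.
Now e and g have their prerequisites met. e has the earlier label, so e next.
f now also ready, so the ready set is {f, g}; f has the earlier label → f.
g needed b and c, now all done → g.
Next only a has its prerequisites met → a.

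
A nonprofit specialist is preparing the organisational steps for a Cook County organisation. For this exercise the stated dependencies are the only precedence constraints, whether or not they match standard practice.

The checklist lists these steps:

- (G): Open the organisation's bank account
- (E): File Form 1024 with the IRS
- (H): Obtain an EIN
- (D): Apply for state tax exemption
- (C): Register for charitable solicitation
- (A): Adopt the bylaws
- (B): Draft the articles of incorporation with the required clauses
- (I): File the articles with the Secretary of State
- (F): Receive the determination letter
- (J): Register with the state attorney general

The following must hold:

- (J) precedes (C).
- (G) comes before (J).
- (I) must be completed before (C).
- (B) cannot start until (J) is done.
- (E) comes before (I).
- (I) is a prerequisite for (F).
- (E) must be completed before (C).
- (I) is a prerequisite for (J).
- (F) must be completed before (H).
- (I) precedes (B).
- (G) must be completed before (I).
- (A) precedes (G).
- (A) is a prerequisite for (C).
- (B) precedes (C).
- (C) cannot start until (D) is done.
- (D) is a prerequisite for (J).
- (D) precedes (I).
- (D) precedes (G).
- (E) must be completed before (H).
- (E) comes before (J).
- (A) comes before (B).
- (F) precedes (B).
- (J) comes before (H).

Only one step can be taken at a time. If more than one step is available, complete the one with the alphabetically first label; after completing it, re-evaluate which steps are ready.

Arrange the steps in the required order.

(A), (D) and (E) have no prerequisites; (A) has the earlier label, so (A) is first.
(D) and (E) are both available; (D) has the earlier label → (D).
Ready: (E) and (G). (E) has the earlier label → (E).
(G) needed (A) and (D), now all done → (G).
(I) needed (D), (E) and (G), now all done → (I).
Ready: (F) and (J). (F) has the earlier label → (F).
That leaves (J) as the only ready step → (J).
(B) and (H) are both available; (B) has the earlier label → (B).
Ready: (C) and (H). (C) has the earlier label → (C).
That leaves (H) as the only ready step → (H).

(A), (D), (E), (G), (I), (F), (J), (B), (C), (H)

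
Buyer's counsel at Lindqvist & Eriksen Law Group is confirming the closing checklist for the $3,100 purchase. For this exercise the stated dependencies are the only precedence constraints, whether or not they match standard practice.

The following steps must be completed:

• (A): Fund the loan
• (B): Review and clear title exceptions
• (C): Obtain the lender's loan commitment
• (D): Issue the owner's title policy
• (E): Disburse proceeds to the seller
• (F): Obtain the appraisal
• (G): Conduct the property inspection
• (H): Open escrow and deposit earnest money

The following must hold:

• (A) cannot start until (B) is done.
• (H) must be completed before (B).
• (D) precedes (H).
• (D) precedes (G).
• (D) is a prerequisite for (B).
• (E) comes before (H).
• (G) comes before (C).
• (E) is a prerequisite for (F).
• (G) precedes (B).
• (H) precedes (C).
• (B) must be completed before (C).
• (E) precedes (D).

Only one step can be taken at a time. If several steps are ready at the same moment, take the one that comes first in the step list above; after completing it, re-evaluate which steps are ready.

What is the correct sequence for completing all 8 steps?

(E) → (D) → (F) → (G) → (H) → (B) → (A) → (C)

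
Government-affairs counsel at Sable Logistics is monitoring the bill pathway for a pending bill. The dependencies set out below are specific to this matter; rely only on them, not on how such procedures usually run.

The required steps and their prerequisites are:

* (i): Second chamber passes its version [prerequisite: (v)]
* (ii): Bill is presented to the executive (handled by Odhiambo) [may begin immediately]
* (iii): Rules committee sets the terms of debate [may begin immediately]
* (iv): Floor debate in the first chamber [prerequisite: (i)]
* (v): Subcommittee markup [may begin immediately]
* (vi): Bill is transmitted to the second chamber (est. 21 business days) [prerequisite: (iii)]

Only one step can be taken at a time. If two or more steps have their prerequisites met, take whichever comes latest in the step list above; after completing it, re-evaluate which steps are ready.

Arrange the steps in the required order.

(v), (iii) and (ii) have no prerequisites; (v) is listed later, so (v) is first.
Ready: (iii), (ii) and (i). (iii) is listed later → (iii).
Now (vi), (ii) and (i) have their prerequisites met. (vi) is listed later, so (vi) next.
(ii) and (i) are both available; (ii) is listed later → (ii).
(i) is the only step now ready → (i).
(iv) is the only step now ready → (iv).

(v), (iii), (vi), (ii), (i), (iv)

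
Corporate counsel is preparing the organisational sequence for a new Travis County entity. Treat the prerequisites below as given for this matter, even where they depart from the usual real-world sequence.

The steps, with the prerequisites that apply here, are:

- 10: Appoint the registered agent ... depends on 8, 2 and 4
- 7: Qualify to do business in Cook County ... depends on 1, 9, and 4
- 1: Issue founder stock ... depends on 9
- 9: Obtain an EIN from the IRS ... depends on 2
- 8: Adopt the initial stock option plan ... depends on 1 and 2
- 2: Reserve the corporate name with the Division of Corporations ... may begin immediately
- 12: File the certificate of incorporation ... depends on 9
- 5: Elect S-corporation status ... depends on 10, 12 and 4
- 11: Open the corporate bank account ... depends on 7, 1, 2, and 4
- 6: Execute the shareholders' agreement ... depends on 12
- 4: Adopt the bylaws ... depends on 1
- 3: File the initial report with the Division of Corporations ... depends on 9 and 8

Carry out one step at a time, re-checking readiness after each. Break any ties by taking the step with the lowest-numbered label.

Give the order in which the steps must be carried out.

2 → 9 → 1 → 4 → 7 → 8 → 3 → 10 → 11 → 12 → 5 → 6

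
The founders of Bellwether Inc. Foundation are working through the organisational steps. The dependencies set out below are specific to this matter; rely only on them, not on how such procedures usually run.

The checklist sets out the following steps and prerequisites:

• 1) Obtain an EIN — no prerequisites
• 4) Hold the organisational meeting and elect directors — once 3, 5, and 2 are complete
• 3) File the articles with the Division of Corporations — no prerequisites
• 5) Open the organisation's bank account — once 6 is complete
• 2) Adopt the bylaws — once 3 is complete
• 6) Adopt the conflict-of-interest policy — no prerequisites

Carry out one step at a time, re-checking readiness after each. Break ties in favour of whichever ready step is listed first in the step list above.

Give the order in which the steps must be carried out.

1, 3, 2, 6, 5, 4

1, 3 and 6 have no prerequisites; 1 is listed earlier, so 1 is first.
Ready: 3 and 6. 3 is listed earlier → 3.
2 now also ready, so the ready set is {2, 6}; 2 is listed earlier → 2.
Next only 6 has its prerequisites met → 6.
5 needed 6, now all done → 5.
Next only 4 has its prerequisites met → 4.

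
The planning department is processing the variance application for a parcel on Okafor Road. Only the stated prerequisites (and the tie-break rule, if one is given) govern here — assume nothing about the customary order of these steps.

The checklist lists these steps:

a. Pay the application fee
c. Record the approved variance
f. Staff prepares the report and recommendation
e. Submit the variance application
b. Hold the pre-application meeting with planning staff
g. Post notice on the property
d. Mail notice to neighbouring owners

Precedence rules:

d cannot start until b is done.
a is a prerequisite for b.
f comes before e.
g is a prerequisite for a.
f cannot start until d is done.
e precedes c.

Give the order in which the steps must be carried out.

g is the only step with nothing outstanding, so it goes first.
Next only a has its prerequisites met → a.
b needed a, now all done → b.
That leaves d as the only ready step → d.
That leaves f as the only ready step → f.
e needed f, now all done → e.
That leaves c as the only ready step → c.

g, a, b, d, f, e, c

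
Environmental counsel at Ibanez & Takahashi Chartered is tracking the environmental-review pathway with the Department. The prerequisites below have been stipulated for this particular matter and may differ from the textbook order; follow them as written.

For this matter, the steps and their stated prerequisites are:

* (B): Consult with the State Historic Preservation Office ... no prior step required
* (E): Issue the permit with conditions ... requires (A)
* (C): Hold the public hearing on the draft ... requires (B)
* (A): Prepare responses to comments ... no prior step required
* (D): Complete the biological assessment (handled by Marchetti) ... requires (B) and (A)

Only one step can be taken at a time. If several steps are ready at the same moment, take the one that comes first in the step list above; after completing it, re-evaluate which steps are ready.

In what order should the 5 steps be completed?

(B), (C), (A), (E), (D)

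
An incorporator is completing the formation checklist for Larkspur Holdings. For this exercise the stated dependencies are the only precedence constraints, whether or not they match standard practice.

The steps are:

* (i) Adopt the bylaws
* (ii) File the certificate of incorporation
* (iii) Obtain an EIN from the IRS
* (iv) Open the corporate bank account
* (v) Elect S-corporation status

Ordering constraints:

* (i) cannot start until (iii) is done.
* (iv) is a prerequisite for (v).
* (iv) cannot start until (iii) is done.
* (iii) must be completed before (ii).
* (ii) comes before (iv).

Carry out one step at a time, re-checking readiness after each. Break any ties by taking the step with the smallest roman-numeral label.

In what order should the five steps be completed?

(iii), (i), (ii), (iv), (v)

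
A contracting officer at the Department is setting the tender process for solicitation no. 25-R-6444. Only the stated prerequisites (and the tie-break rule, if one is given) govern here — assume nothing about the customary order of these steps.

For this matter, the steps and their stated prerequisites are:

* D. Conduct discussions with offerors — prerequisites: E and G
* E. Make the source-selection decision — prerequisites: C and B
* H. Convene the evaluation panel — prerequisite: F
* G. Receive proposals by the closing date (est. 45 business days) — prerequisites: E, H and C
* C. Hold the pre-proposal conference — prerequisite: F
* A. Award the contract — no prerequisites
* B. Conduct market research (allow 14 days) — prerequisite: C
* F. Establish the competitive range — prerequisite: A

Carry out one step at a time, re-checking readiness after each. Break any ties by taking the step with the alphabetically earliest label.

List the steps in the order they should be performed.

A is the only step with nothing outstanding, so it goes first.
F needed A, now all done → F.
C and H are both available; C has the earlier label → C.
Now B and H have their prerequisites met. B has the earlier label, so B next.
E now also ready, so the ready set is {E, H}; E has the earlier label → E.
H needed F, now all done → H.
G needed C, E and H, now all done → G.
Next only D has its prerequisites met → D.

A F C B E H G D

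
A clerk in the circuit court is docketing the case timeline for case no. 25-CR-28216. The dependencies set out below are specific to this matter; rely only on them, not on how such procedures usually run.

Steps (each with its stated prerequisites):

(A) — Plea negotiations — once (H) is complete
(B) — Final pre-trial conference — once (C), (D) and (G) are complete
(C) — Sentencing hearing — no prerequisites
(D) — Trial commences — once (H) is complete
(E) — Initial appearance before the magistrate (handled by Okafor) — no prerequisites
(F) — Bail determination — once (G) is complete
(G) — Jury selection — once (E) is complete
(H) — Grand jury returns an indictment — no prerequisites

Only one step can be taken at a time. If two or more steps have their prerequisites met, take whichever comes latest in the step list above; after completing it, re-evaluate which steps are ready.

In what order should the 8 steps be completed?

(H) → (E) → (G) → (F) → (D) → (C) → (B) → (A)

Nothing is required for (H), (E) and (C). (H) is listed later → (H) first.
Ready: (E), (D), (C) and (A). (E) is listed later → (E).
Now (G), (D), (C) and (A) have their prerequisites met. (G) is listed later, so (G) next.
Ready: (F), (D), (C) and (A). (F) is listed later → (F).
Now (D), (C) and (A) have their prerequisites met. (D) is listed later, so (D) next.
Ready: (C) and (A). (C) is listed later → (C).
(B) now also ready, so the ready set is {(B), (A)}; (B) is listed later → (B).
(A) needed (H), now all done → (A).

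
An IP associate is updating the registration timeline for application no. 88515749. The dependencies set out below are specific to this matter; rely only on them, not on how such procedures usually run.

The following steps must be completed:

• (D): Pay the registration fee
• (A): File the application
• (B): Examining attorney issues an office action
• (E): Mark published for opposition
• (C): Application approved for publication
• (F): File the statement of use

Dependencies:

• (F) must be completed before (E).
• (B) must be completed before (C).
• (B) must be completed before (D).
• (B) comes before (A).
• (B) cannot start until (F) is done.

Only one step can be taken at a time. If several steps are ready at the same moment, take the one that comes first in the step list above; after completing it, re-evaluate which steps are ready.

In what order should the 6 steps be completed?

(F) → (B) → (D) → (A) → (E) → (C)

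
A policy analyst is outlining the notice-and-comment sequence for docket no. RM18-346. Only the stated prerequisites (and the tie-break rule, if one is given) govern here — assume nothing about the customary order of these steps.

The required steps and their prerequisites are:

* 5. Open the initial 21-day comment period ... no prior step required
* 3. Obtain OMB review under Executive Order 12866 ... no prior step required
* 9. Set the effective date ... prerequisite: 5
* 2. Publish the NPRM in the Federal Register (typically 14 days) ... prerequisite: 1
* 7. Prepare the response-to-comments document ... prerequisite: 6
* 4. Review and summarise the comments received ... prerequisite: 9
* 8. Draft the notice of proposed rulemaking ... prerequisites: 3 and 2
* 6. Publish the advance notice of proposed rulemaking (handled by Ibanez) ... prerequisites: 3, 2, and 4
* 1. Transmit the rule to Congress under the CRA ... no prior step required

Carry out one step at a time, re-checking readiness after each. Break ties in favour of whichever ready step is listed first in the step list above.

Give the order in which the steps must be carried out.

5, 3 and 1 have no prerequisites; 5 is listed earlier, so 5 is first.
9 now also ready, so the ready set is {3, 9, 1}; 3 is listed earlier → 3.
Now 9 and 1 have their prerequisites met. 9 is listed earlier, so 9 next.
Now 4 and 1 have their prerequisites met. 4 is listed earlier, so 4 next.
That leaves 1 as the only ready step → 1.
That leaves 2 as the only ready step → 2.
8 and 6 are both available; 8 is listed earlier → 8.
Next only 6 has its prerequisites met → 6.
7 is the only step now ready → 7.

5, 3, 9, 4, 1, 2, 8, 6, 7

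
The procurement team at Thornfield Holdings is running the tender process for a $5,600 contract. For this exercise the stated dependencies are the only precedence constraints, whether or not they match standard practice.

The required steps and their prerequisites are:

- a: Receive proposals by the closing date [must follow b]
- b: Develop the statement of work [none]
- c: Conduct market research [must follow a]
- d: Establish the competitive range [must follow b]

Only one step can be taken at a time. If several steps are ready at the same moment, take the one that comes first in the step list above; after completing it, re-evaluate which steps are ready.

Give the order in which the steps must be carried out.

b → a → c → d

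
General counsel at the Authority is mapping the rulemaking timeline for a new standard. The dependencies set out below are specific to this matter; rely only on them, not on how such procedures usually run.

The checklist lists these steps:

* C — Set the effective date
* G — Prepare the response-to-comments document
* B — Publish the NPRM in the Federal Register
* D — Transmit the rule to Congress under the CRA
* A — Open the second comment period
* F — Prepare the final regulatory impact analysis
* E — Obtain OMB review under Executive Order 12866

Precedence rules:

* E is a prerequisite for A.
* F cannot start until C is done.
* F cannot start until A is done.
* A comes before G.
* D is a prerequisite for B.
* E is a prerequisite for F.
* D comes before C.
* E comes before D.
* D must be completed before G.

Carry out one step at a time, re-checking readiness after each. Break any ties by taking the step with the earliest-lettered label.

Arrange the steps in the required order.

E A D B C F G

E is the only step with nothing outstanding, so it goes first.
A and D are both available; A has the earlier label → A.
D needed E, now all done → D.
Ready: B, C and G. B has the earlier label → B.
C and G are both available; C has the earlier label → C.
F now also ready, so the ready set is {F, G}; F has the earlier label → F.
G is the only step now ready → G.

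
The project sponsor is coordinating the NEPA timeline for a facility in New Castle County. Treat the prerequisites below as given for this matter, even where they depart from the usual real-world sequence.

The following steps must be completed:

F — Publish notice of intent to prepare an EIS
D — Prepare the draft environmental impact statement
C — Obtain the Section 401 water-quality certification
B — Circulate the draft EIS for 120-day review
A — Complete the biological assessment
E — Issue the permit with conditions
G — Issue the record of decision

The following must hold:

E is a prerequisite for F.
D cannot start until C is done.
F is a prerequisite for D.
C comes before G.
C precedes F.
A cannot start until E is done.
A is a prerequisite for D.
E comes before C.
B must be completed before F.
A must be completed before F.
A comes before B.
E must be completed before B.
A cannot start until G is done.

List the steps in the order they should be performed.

Only E has no prerequisites, so it is first.
C is the only step now ready → C.
G is the only step now ready → G.
A needed E and G, now all done → A.
That leaves B as the only ready step → B.
Next only F has its prerequisites met → F.
D needed F, C and A, now all done → D.

E, C, G, A, B, F, D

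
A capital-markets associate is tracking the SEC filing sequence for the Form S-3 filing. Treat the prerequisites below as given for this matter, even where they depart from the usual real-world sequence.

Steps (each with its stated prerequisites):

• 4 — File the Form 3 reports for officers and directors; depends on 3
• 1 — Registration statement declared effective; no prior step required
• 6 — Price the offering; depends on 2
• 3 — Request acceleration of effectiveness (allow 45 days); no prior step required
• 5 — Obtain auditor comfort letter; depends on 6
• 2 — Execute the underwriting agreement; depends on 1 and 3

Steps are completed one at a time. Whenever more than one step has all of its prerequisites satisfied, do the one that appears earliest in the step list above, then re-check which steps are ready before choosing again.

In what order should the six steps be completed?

Nothing is required for 1 and 3. 1 is listed earlier → 1 first.
That leaves 3 as the only ready step → 3.
Now 4 and 2 have their prerequisites met. 4 is listed earlier, so 4 next.
2 is the only step now ready → 2.
Next only 6 has its prerequisites met → 6.
5 needed 6, now all done → 5.

1, 3, 4, 2, 6, 5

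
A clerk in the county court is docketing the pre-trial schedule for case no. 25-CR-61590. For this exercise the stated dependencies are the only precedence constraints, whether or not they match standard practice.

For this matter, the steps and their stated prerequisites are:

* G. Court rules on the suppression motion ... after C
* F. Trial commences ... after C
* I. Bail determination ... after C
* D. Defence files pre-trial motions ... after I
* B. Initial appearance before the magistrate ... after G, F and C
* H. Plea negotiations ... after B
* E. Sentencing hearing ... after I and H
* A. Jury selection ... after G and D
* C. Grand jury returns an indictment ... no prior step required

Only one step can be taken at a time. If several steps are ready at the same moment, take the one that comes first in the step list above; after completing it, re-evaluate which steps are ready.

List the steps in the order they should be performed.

Only C has no prerequisites, so it is first.
Now G, F and I have their prerequisites met. G is listed earlier, so G next.
Now F and I have their prerequisites met. F is listed earlier, so F next.
Now I and B have their prerequisites met. I is listed earlier, so I next.
Ready: D and B. D is listed earlier → D.
A now also ready, so the ready set is {B, A}; B is listed earlier → B.
H now also ready, so the ready set is {H, A}; H is listed earlier → H.
Now E and A have their prerequisites met. E is listed earlier, so E next.
That leaves A as the only ready step → A.

C G F I D B H E A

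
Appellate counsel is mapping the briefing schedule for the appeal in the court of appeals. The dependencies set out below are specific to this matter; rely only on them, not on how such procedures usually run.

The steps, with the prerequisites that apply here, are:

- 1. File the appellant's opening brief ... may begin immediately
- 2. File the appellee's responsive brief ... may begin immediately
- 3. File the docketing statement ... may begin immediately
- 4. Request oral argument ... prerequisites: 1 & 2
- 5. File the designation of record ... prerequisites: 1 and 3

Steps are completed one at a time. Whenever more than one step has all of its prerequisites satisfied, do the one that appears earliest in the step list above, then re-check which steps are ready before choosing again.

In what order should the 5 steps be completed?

1 → 2 → 3 → 4 → 5

Nothing is required for 1, 2 and 3. 1 is listed earlier → 1 first.
Ready: 2 and 3. 2 is listed earlier → 2.
4 now also ready, so the ready set is {3, 4}; 3 is listed earlier → 3.
5 now also ready, so the ready set is {4, 5}; 4 is listed earlier → 4.
5 needed 1 and 3, now all done → 5.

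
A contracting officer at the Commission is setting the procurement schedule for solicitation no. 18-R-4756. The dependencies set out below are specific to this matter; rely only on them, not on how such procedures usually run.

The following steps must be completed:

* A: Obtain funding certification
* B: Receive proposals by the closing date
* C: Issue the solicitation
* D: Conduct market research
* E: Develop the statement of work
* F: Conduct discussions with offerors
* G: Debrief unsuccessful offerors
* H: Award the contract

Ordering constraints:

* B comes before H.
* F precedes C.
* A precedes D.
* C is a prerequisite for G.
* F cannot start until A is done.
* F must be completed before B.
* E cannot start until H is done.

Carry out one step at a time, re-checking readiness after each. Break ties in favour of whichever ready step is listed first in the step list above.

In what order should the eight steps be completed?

A has no prerequisites → A first.
Ready: D and F. D is listed earlier → D.
F is the only step now ready → F.
Ready: B and C. B is listed earlier → B.
Ready: C and H. C is listed earlier → C.
G now also ready, so the ready set is {G, H}; G is listed earlier → G.
H is the only step now ready → H.
E needed H, now all done → E.

A D F B C G H E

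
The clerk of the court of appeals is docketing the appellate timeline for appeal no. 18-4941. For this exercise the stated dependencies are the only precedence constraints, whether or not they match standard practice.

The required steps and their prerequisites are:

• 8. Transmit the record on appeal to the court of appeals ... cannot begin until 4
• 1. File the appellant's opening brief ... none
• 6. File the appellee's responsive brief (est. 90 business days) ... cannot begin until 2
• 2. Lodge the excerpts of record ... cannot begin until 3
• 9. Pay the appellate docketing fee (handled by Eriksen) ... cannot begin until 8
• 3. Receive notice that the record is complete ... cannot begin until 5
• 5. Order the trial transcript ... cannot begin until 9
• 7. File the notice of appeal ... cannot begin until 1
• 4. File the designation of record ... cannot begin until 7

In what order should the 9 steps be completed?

1 7 4 8 9 5 3 2 6

Only 1 has no prerequisites, so it is first.
Next only 7 has its prerequisites met → 7.
4 is the only step now ready → 4.
Next only 8 has its prerequisites met → 8.
9 needed 8, now all done → 9.
5 needed 9, now all done → 5.
3 needed 5, now all done → 3.
2 is the only step now ready → 2.
Next only 6 has its prerequisites met → 6.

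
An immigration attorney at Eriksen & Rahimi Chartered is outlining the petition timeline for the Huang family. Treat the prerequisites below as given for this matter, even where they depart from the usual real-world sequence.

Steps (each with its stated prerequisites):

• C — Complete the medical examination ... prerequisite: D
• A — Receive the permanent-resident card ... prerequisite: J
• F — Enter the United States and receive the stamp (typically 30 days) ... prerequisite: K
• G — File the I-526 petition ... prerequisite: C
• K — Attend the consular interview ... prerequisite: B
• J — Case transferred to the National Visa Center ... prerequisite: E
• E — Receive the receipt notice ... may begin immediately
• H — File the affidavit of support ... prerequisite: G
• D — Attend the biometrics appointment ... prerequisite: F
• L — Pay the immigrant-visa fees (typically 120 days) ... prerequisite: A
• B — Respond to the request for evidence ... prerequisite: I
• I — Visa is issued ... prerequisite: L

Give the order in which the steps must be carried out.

Only E has no prerequisites, so it is first.
Next only J has its prerequisites met → J.
Next only A has its prerequisites met → A.
L needed A, now all done → L.
Next only I has its prerequisites met → I.
Next only B has its prerequisites met → B.
That leaves K as the only ready step → K.
F needed K, now all done → F.
D is the only step now ready → D.
Next only C has its prerequisites met → C.
Next only G has its prerequisites met → G.
That leaves H as the only ready step → H.

E, J, A, L, I, B, K, F, D, C, G, H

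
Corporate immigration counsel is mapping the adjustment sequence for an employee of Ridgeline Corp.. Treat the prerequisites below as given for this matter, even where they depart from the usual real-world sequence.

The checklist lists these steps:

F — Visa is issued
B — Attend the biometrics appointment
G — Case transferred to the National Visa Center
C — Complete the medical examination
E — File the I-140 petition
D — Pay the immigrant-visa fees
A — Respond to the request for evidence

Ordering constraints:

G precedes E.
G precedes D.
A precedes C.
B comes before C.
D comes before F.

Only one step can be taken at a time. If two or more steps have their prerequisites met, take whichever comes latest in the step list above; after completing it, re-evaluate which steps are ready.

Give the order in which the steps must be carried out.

A → G → D → E → B → C → F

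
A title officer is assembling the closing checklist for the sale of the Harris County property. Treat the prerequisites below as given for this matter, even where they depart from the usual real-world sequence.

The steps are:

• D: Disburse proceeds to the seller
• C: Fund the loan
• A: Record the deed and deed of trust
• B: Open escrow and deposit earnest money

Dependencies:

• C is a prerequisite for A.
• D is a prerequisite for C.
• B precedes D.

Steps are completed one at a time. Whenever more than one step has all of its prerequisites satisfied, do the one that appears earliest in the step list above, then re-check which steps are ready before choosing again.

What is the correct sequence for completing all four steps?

B is the only step with nothing outstanding, so it goes first.
D needed B, now all done → D.
That leaves C as the only ready step → C.
A needed C, now all done → A.

B, D, C, A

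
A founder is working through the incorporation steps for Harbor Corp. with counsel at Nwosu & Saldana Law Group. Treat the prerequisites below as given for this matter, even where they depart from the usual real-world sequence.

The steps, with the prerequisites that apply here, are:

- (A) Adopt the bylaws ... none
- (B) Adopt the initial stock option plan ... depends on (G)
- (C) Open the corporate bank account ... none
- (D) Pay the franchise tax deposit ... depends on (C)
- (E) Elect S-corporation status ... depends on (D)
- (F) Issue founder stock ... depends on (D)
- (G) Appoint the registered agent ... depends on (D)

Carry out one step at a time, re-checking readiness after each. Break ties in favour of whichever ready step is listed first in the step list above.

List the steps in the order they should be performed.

(A), (C), (D), (E), (F), (G), (B)

Nothing is required for (A) and (C). (A) is listed earlier → (A) first.
That leaves (C) as the only ready step → (C).
(D) needed (C), now all done → (D).
Ready: (E), (F) and (G). (E) is listed earlier → (E).
(F) and (G) are both available; (F) is listed earlier → (F).
(G) needed (D), now all done → (G).
That leaves (B) as the only ready step → (B).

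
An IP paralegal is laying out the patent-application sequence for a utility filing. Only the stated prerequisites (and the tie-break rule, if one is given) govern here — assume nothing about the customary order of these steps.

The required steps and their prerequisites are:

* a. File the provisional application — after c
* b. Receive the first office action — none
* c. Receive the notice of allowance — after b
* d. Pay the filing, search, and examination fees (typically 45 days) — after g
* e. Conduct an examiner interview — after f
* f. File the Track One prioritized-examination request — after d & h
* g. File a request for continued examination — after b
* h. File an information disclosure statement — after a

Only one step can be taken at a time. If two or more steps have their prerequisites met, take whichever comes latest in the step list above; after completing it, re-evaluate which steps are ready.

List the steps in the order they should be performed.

b → g → d → c → a → h → f → e

Only b has no prerequisites, so it is first.
Now g and c have their prerequisites met. g is listed later, so g next.
Ready: d and c. d is listed later → d.
c needed b, now all done → c.
That leaves a as the only ready step → a.
h needed a, now all done → h.
f needed h and d, now all done → f.
That leaves e as the only ready step → e.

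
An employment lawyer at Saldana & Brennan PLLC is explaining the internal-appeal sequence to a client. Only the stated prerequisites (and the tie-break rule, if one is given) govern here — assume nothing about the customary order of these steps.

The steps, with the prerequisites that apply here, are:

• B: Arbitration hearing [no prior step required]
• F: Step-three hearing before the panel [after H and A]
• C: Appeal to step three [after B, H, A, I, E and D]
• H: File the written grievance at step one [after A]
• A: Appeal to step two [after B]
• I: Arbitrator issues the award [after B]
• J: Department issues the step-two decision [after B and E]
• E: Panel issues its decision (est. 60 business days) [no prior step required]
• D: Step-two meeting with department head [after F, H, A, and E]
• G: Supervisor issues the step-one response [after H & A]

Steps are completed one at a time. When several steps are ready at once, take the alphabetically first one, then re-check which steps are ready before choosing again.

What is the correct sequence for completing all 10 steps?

B, A, E, H, F, D, G, I, C, J

Nothing is required for B and E. B has the earlier label → B first.
A and I now also ready, so the ready set is {A, E, I}; A has the earlier label → A.
Ready: E, H and I. E has the earlier label → E.
Ready: H, I and J. H has the earlier label → H.
Ready: F, G, I and J. F has the earlier label → F.
D now also ready, so the ready set is {D, G, I, J}; D has the earlier label → D.
Now G, I and J have their prerequisites met. G has the earlier label, so G next.
Ready: I and J. I has the earlier label → I.
C now also ready, so the ready set is {C, J}; C has the earlier label → C.
That leaves J as the only ready step → J.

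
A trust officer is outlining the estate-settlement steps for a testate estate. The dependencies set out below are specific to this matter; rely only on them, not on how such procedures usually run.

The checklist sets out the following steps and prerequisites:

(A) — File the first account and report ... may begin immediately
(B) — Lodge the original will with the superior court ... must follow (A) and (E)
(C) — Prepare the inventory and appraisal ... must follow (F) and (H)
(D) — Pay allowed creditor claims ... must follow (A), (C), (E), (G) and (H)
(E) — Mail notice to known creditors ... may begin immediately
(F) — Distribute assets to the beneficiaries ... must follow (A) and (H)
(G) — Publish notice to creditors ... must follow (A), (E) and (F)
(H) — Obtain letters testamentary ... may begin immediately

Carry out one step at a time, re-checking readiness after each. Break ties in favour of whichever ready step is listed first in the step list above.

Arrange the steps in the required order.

(A), (E), (B), (H), (F), (C), (G), (D)

(A), (E) and (H) have no prerequisites; (A) is listed earlier, so (A) is first.
Now (E) and (H) have their prerequisites met. (E) is listed earlier, so (E) next.
(B) now also ready, so the ready set is {(B), (H)}; (B) is listed earlier → (B).
Next only (H) has its prerequisites met → (H).
(F) is the only step now ready → (F).
Now (C) and (G) have their prerequisites met. (C) is listed earlier, so (C) next.
(G) is the only step now ready → (G).
That leaves (D) as the only ready step → (D).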